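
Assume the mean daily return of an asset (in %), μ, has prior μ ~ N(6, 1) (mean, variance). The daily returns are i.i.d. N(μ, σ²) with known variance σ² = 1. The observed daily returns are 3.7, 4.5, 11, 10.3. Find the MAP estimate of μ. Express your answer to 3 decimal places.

n = 4; x̄ = (3.7 + 4.5 + 11 + 10.3)/4 = 29.5/4 = 7.375.
For a Normal prior and Normal likelihood with known variance, the posterior is Normal; its mode equals its mean, the precision-weighted average.
Prior precision 1/σ₀² = 1/1 = 1; data precision n/σ² = 4/1 = 4.
μ̂ = (1·6 + 4·7.375) / (1 + 4) = 35.5/5 = 7.100.

μ̂_MAP = 7.100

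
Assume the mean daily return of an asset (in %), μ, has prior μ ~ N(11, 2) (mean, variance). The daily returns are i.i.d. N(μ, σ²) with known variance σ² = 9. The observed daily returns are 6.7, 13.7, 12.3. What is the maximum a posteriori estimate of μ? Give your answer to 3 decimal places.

μ̂_MAP = 10.960

n = 3; x̄ = (6.7 + 13.7 + 12.3)/3 = 32.7/3 = 10.9.
For a Normal prior and Normal likelihood with known variance, the posterior is Normal; its mode equals its mean, the precision-weighted average.
Prior precision 1/σ₀² = 1/2 = 0.5; data precision n/σ² = 3/9 = 1/3.
μ̂ = (0.5·11 + (1/3)·10.9) / (0.5 + 1/3) = (137/15)/(5/6) = 10.960.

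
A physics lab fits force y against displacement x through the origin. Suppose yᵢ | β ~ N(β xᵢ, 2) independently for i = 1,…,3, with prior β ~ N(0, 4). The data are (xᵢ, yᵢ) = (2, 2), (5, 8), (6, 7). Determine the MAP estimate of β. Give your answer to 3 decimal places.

log p(β | y) = −Σ(yᵢ − βxᵢ)²/(2·2) − β²/(2·4) + const.
Setting the derivative to zero: Σxᵢ(yᵢ − βxᵢ)/2 − β/4 = 0, so β = Σxᵢyᵢ / (Σxᵢ² + σ²/τ²).
Σxᵢyᵢ = 2·2 + 5·8 + 6·7 = 86; Σxᵢ² = 65; σ²/τ² = 0.5.
β̂_MAP = 86 / (65 + 0.5) = 86/65.5 ≈ 1.313.

β̂_MAP = 1.313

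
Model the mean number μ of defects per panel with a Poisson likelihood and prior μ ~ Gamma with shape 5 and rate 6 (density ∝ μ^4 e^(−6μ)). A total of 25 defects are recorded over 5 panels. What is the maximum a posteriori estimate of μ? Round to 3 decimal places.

Σxᵢ = 25, n = 5.
Posterior ∝ μ^4e^(−6μ) · μ^25e^(−5μ) = μ^29e^(−11μ), i.e. Gamma(shape=30, rate=11).
The mode of a Gamma(a, b) with a ≥ 1 (shape–rate) is (a−1)/b = 29/11 ≈ 2.636.

μ̂_MAP = 2.636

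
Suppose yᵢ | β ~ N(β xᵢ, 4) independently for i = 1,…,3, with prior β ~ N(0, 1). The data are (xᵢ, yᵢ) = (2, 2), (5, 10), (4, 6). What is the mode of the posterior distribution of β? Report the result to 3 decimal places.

β̂_MAP = 1.592

log p(β | y) = −Σ(yᵢ − βxᵢ)²/(2·4) − β²/(2·1) + const.
Setting the derivative to zero: Σxᵢ(yᵢ − βxᵢ)/4 − β/1 = 0, so β = Σxᵢyᵢ / (Σxᵢ² + σ²/τ²).
Σxᵢyᵢ = 2·2 + 5·10 + 4·6 = 78; Σxᵢ² = 45; σ²/τ² = 4.
β̂_MAP = 78 / (45 + 4) = 78/49 ≈ 1.592.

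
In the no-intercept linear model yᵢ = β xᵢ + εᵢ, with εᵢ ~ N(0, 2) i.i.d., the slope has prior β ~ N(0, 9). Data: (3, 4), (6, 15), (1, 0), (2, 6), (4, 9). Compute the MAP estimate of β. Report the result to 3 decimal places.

β̂_MAP = 2.265

log p(β | y) = −Σ(yᵢ − βxᵢ)²/(2·2) − β²/(2·9) + const.
Setting the derivative to zero: Σxᵢ(yᵢ − βxᵢ)/2 − β/9 = 0, so β = Σxᵢyᵢ / (Σxᵢ² + σ²/τ²).
Σxᵢyᵢ = 3·4 + 6·15 + 1·0 + 2·6 + 4·9 = 150; Σxᵢ² = 66; σ²/τ² = 2/9.
β̂_MAP = 150 / (66 + 2/9) = 150/(596/9) = 675/298 ≈ 2.265.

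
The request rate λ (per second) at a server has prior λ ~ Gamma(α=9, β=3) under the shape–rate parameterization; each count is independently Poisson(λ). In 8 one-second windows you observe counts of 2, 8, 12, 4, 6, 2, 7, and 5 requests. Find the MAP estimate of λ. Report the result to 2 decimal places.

Σxᵢ = 2+8+12+4+6+2+7+5 = 46, with n = 8.
Posterior ∝ λ^8e^(−3λ) · λ^46e^(−8λ) = λ^54e^(−11λ), i.e. Gamma(shape=55, rate=11).
The mode of a Gamma(a, b) with a ≥ 1 (shape–rate) is (a−1)/b = 54/11 ≈ 4.91.

λ̂_MAP = 4.91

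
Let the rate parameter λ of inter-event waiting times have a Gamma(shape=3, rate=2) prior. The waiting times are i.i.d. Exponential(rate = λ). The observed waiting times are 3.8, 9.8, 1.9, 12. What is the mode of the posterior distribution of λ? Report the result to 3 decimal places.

λ̂_MAP = 0.203

The Exponential(rate=λ) likelihood is ∝ λ^n e^(−λΣtᵢ). Here n = 4 and Σtᵢ = 3.8 + 9.8 + 1.9 + 12 = 27.5.
Posterior ∝ λ^2e^(−2λ) · λ^4e^(−27.5λ) = λ^6e^(−29.5λ), i.e. Gamma(7, 29.5).
Mode = (a−1)/b = 6/29.5 ≈ 0.203.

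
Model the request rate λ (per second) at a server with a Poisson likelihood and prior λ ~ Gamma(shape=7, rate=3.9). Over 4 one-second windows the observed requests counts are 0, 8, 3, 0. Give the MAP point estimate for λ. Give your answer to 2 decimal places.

Σxᵢ = 0+8+3+0 = 11, with n = 4.
Posterior ∝ λ^6e^(−3.9λ) · λ^11e^(−4λ) = λ^17e^(−7.9λ), i.e. Gamma(shape=18, rate=7.9).
The mode of a Gamma(a, b) with a ≥ 1 (shape–rate) is (a−1)/b = 17/7.9 ≈ 2.15.

λ̂_MAP = 2.15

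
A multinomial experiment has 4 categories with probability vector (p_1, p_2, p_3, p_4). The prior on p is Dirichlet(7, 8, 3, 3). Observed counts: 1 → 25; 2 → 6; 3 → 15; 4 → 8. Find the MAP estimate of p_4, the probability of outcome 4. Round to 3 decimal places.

The posterior is Dirichlet(αᵢ + nᵢ) = Dirichlet(32, 14, 18, 11).
For a Dirichlet(a₁,…,a_K) with all aᵢ > 1, the mode has j-th component (aⱼ − 1)/(Σaᵢ − K).
Here Σaᵢ = 75 and K = 4, so p_4 = (11 − 1)/(75 − 4) = 10/71 ≈ 0.141.

MAP estimate: 0.141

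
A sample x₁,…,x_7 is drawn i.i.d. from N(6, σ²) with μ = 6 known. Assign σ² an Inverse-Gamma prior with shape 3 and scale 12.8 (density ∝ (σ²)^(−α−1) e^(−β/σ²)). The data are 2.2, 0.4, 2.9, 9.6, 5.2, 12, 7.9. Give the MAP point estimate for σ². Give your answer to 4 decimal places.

Sum of squared deviations about the known mean: SS = (2.2−6)² + (0.4−6)² + (2.9−6)² + (9.6−6)² + (5.2−6)² + (12−6)² + (7.9−6)² = 108.62.
The Normal likelihood contributes (σ²)^(−n/2) exp(−SS/(2σ²)), so the posterior is Inverse-Gamma(α + n/2, β + SS/2) = Inverse-Gamma(6.5, 67.11).
The mode of Inverse-Gamma(a, b) is b/(a+1) = 67.11/7.5 ≈ 8.9480.

σ̂²_MAP = 8.9480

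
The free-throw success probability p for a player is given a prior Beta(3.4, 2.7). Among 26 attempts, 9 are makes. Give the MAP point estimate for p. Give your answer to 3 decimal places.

Prior: Beta(3.4, 2.7).
Data: 9 successes in 26 trials. The binomial likelihood contributes p^9(1−p)^17, so the posterior is Beta(3.4+9, 2.7+17) = Beta(12.4, 19.7).
For Beta(a, b) with a, b > 1 the mode is (a−1)/(a+b−2) = 11.4/30.1 ≈ 0.379.

p̂_MAP = 0.379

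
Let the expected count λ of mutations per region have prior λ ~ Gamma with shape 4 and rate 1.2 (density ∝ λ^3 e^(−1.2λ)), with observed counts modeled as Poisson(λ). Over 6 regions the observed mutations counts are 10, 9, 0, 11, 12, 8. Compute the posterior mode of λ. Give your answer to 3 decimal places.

Σxᵢ = 10+9+0+11+12+8 = 50, with n = 6.
Posterior ∝ λ^3e^(−1.2λ) · λ^50e^(−6λ) = λ^53e^(−7.2λ), i.e. Gamma(shape=54, rate=7.2).
The mode of a Gamma(a, b) with a ≥ 1 (shape–rate) is (a−1)/b = 53/7.2 ≈ 7.361.

λ̂_MAP = 7.361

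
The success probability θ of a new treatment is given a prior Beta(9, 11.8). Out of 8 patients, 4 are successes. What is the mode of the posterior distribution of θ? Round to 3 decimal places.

θ̂_MAP = 0.448

Prior: Beta(9, 11.8).
Data: 4 successes in 8 trials. The binomial likelihood contributes θ^4(1−θ)^4, so the posterior is Beta(9+4, 11.8+4) = Beta(13, 15.8).
For Beta(a, b) with a, b > 1 the mode is (a−1)/(a+b−2) = 12/26.8 ≈ 0.448.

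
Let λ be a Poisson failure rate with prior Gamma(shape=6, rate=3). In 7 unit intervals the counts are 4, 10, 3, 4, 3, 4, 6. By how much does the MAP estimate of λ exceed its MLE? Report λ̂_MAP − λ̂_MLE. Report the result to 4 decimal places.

Σxᵢ = 34. Posterior is Gamma(40, 10); MAP = (40−1)/10 = 39/10 ≈ 3.90000.
MLE = x̄ = 34/7 ≈ 4.85714.
Difference = 39/10 − 34/7 = -67/70 ≈ -0.9571.

MAP − MLE = -0.9571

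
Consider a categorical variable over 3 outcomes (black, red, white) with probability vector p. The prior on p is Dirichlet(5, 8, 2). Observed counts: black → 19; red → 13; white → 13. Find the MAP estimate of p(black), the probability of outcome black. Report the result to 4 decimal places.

The posterior is Dirichlet(αᵢ + nᵢ) = Dirichlet(24, 21, 15).
For a Dirichlet(a₁,…,a_K) with all aᵢ > 1, the mode has j-th component (aⱼ − 1)/(Σaᵢ − K).
Here Σaᵢ = 60 and K = 3, so p(black) = (24 − 1)/(60 − 3) = 23/57 ≈ 0.4035.

MAP estimate of p(black) = 0.4035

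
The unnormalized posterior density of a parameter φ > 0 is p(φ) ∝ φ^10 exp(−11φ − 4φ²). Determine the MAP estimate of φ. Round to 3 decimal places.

ℓ'(φ) = 10/φ − 11 − 8φ. Setting this to zero and multiplying by φ: 8φ² + 11φ − 10 = 0.
φ = (−11 + √(11² + 4·8·10)) / (2·8) = (−11 + √441) / 16 = (−11 + 21)/16 = 5/8.
ℓ''(φ) = −10/φ² − 8 < 0, confirming a maximum.

φ̂_MAP = 0.625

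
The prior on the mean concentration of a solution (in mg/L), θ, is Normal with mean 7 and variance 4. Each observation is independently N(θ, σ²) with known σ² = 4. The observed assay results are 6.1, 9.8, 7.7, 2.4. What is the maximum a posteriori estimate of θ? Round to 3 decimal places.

θ̂_MAP = 6.600

n = 4; x̄ = (6.1 + 9.8 + 7.7 + 2.4)/4 = 26/4 = 6.5.
For a Normal prior and Normal likelihood with known variance, the posterior is Normal; its mode equals its mean, the precision-weighted average.
Prior precision 1/σ₀² = 1/4 = 0.25; data precision n/σ² = 4/4 = 1.
θ̂ = (0.25·7 + 1·6.5) / (0.25 + 1) = 8.25/1.25 = 6.600.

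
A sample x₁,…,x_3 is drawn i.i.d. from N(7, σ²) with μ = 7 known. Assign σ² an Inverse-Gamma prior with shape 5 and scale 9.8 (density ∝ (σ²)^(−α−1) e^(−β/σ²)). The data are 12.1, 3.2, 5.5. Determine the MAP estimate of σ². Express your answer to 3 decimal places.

Sum of squared deviations about the known mean: SS = (12.1−7)² + (3.2−7)² + (5.5−7)² = 42.7.
The Normal likelihood contributes (σ²)^(−n/2) exp(−SS/(2σ²)), so the posterior is Inverse-Gamma(α + n/2, β + SS/2) = Inverse-Gamma(6.5, 31.15).
The mode of Inverse-Gamma(a, b) is b/(a+1) = 31.15/7.5 ≈ 4.153.

σ̂²_MAP = 4.153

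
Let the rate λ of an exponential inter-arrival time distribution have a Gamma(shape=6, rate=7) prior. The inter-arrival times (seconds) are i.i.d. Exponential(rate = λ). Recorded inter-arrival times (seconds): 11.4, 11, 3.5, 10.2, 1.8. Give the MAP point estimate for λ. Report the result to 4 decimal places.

The Exponential(rate=λ) likelihood is ∝ λ^n e^(−λΣtᵢ). Here n = 5 and Σtᵢ = 11.4 + 11 + 3.5 + 10.2 + 1.8 = 37.9.
Posterior ∝ λ^5e^(−7λ) · λ^5e^(−37.9λ) = λ^10e^(−44.9λ), i.e. Gamma(11, 44.9).
Mode = (a−1)/b = 10/44.9 ≈ 0.2227.

λ̂_MAP = 0.2227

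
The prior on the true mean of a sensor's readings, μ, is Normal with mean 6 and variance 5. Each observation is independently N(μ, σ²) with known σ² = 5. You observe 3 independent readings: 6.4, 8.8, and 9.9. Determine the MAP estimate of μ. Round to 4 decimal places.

n = 3; x̄ = (6.4 + 8.8 + 9.9)/3 = 25.1/3 = 251/30 ≈ 8.3667.
For a Normal prior and Normal likelihood with known variance, the posterior is Normal; its mode equals its mean, the precision-weighted average.
Prior precision 1/σ₀² = 1/5 = 0.2; data precision n/σ² = 3/5 = 0.6.
μ̂ = (0.2·6 + 0.6·(251/30)) / (0.2 + 0.6) = 6.22/0.8 = 7.7750.

μ̂_MAP = 7.7750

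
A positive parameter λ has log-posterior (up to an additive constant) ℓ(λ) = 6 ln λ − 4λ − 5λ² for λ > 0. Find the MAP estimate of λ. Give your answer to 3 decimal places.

ℓ'(λ) = 6/λ − 4 − 10λ. Setting this to zero and multiplying by λ: 10λ² + 4λ − 6 = 0.
λ = (−4 + √(4² + 4·10·6)) / (2·10) = (−4 + √256) / 20 = (−4 + 16)/20 = 3/5.
ℓ''(λ) = −6/λ² − 10 < 0, confirming a maximum.

λ̂_MAP = 0.600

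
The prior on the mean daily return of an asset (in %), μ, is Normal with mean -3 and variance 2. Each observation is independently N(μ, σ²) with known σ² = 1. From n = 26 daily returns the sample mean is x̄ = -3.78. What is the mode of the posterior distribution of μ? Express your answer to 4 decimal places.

μ̂_MAP = -3.7653

n = 26, x̄ = -3.78.
For a Normal prior and Normal likelihood with known variance, the posterior is Normal; its mode equals its mean, the precision-weighted average.
Prior precision 1/σ₀² = 1/2 = 0.5; data precision n/σ² = 26/1 = 26.
μ̂ = (0.5·(-3) + 26·(-3.78)) / (0.5 + 26) = (-99.78)/26.5 = -4989/1325 ≈ -3.7653.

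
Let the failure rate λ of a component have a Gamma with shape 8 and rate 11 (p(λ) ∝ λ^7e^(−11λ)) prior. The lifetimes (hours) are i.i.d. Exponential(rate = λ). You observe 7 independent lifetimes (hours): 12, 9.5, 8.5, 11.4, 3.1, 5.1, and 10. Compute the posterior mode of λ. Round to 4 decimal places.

λ̂_MAP = 0.1983

The Exponential(rate=λ) likelihood is ∝ λ^n e^(−λΣtᵢ). Here n = 7 and Σtᵢ = 12 + 9.5 + 8.5 + 11.4 + 3.1 + 5.1 + 10 = 59.6.
Posterior ∝ λ^7e^(−11λ) · λ^7e^(−59.6λ) = λ^14e^(−70.6λ), i.e. Gamma(15, 70.6).
Mode = (a−1)/b = 14/70.6 ≈ 0.1983.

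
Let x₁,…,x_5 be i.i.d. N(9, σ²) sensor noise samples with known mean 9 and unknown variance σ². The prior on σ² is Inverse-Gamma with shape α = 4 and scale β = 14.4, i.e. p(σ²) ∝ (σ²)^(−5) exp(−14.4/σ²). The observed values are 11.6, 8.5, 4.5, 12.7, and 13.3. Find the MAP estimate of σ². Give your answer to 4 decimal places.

σ̂²_MAP = 5.8827

Sum of squared deviations about the known mean: SS = (11.6−9)² + (8.5−9)² + (4.5−9)² + (12.7−9)² + (13.3−9)² = 59.44.
The Normal likelihood contributes (σ²)^(−n/2) exp(−SS/(2σ²)), so the posterior is Inverse-Gamma(α + n/2, β + SS/2) = Inverse-Gamma(6.5, 44.12).
The mode of Inverse-Gamma(a, b) is b/(a+1) = 44.12/7.5 ≈ 5.8827.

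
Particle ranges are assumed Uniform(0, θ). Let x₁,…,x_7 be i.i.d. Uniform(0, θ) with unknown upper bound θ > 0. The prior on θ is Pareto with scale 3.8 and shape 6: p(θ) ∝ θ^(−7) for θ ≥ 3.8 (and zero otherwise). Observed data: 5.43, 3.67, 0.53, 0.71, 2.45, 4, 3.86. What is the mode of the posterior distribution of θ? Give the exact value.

θ̂_MAP = 5.43

The Uniform(0, θ) likelihood is θ^(−n) for θ ≥ max(xᵢ), zero otherwise. Here max(xᵢ) = 5.43.
Posterior ∝ θ^(−7) · θ^(−7) = θ^(−14) on θ ≥ max(3.8, 5.43) = 5.43.
This density is strictly decreasing in θ, so the posterior mode lies at the lower boundary of the support.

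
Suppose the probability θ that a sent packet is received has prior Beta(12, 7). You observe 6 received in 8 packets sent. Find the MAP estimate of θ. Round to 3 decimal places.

Prior: Beta(12, 7).
Data: 6 successes in 8 trials. The binomial likelihood contributes θ^6(1−θ)^2, so the posterior is Beta(12+6, 7+2) = Beta(18, 9).
For Beta(a, b) with a, b > 1 the mode is (a−1)/(a+b−2) = 17/25 ≈ 0.680.

θ̂_MAP = 0.680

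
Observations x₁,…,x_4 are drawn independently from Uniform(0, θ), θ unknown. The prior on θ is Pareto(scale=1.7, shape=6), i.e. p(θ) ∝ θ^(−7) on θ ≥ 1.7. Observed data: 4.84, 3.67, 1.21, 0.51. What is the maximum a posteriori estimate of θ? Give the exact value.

θ̂_MAP = 4.84

The Uniform(0, θ) likelihood is θ^(−n) for θ ≥ max(xᵢ), zero otherwise. Here max(xᵢ) = 4.84.
Posterior ∝ θ^(−7) · θ^(−4) = θ^(−11) on θ ≥ max(1.7, 4.84) = 4.84.
This density is strictly decreasing in θ, so the posterior mode lies at the lower boundary of the support.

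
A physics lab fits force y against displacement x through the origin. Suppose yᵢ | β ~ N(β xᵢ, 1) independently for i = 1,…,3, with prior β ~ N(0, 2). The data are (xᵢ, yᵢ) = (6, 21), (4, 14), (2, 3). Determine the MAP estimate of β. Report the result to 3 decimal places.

log p(β | y) = −Σ(yᵢ − βxᵢ)²/(2·1) − β²/(2·2) + const.
Setting the derivative to zero: Σxᵢ(yᵢ − βxᵢ)/1 − β/2 = 0, so β = Σxᵢyᵢ / (Σxᵢ² + σ²/τ²).
Σxᵢyᵢ = 6·21 + 4·14 + 2·3 = 188; Σxᵢ² = 56; σ²/τ² = 0.5.
β̂_MAP = 188 / (56 + 0.5) = 188/56.5 ≈ 3.327.

β̂_MAP = 3.327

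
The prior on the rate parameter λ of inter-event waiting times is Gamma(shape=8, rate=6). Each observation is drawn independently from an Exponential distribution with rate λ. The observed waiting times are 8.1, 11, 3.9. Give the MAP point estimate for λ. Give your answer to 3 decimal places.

The Exponential(rate=λ) likelihood is ∝ λ^n e^(−λΣtᵢ). Here n = 3 and Σtᵢ = 8.1 + 11 + 3.9 = 23.
Posterior ∝ λ^7e^(−6λ) · λ^3e^(−23λ) = λ^10e^(−29λ), i.e. Gamma(11, 29).
Mode = (a−1)/b = 10/29 ≈ 0.345.

λ̂_MAP = 0.345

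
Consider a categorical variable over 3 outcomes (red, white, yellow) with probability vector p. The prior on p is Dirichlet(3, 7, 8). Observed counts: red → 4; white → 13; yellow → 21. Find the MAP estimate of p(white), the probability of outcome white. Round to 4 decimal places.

MAP estimate of p(white) = 0.3585

The posterior is Dirichlet(αᵢ + nᵢ) = Dirichlet(7, 20, 29).
For a Dirichlet(a₁,…,a_K) with all aᵢ > 1, the mode has j-th component (aⱼ − 1)/(Σaᵢ − K).
Here Σaᵢ = 56 and K = 3, so p(white) = (20 − 1)/(56 − 3) = 19/53 ≈ 0.3585.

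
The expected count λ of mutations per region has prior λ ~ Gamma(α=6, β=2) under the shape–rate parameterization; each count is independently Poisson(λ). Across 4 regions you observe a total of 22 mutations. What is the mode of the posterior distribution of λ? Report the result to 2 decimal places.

λ̂_MAP = 4.50

Σxᵢ = 22, n = 4.
Posterior ∝ λ^5e^(−2λ) · λ^22e^(−4λ) = λ^27e^(−6λ), i.e. Gamma(shape=28, rate=6).
The mode of a Gamma(a, b) with a ≥ 1 (shape–rate) is (a−1)/b = 27/6 ≈ 4.50.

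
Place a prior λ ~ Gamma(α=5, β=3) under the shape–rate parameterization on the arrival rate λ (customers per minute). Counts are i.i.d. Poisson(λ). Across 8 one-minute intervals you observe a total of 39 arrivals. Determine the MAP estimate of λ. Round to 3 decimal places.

Σxᵢ = 39, n = 8.
Posterior ∝ λ^4e^(−3λ) · λ^39e^(−8λ) = λ^43e^(−11λ), i.e. Gamma(shape=44, rate=11).
The mode of a Gamma(a, b) with a ≥ 1 (shape–rate) is (a−1)/b = 43/11 ≈ 3.909.

λ̂_MAP = 3.909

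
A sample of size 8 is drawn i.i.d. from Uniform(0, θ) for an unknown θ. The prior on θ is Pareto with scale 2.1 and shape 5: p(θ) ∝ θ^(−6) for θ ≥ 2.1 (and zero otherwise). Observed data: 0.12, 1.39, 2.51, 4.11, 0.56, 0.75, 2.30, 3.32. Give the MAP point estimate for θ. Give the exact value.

The Uniform(0, θ) likelihood is θ^(−n) for θ ≥ max(xᵢ), zero otherwise. Here max(xᵢ) = 4.11.
Posterior ∝ θ^(−6) · θ^(−8) = θ^(−14) on θ ≥ max(2.1, 4.11) = 4.11.
This density is strictly decreasing in θ, so the posterior mode lies at the lower boundary of the support.

θ̂_MAP = 4.11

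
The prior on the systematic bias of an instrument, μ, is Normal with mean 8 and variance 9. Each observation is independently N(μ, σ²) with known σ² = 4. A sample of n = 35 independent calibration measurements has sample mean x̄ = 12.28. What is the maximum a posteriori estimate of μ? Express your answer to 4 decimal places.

n = 35, x̄ = 12.28.
For a Normal prior and Normal likelihood with known variance, the posterior is Normal; its mode equals its mean, the precision-weighted average.
Prior precision 1/σ₀² = 1/9; data precision n/σ² = 35/4 = 8.75.
μ̂ = ((1/9)·8 + 8.75·12.28) / (1/9 + 8.75) = (19501/180)/(319/36) = 19501/1595 ≈ 12.2263.

μ̂_MAP = 12.2263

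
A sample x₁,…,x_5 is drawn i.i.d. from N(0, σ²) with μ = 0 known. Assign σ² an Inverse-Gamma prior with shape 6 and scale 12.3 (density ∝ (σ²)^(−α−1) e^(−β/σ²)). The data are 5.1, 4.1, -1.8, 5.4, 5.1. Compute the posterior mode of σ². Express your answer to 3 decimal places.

Sum of squared deviations about the known mean: SS = (5.1−0)² + (4.1−0)² + (-1.8−0)² + (5.4−0)² + (5.1−0)² = 101.23.
The Normal likelihood contributes (σ²)^(−n/2) exp(−SS/(2σ²)), so the posterior is Inverse-Gamma(α + n/2, β + SS/2) = Inverse-Gamma(8.5, 62.915).
The mode of Inverse-Gamma(a, b) is b/(a+1) = 62.915/9.5 ≈ 6.623.

σ̂²_MAP = 6.623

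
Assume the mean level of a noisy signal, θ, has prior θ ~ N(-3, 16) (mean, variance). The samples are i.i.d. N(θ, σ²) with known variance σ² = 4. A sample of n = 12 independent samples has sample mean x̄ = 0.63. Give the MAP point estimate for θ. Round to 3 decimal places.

θ̂_MAP = 0.556

n = 12, x̄ = 0.63.
For a Normal prior and Normal likelihood with known variance, the posterior is Normal; its mode equals its mean, the precision-weighted average.
Prior precision 1/σ₀² = 1/16 = 0.0625; data precision n/σ² = 12/4 = 3.
θ̂ = (0.0625·(-3) + 3·0.63) / (0.0625 + 3) = 1.7025/3.0625 = 681/1225 ≈ 0.556.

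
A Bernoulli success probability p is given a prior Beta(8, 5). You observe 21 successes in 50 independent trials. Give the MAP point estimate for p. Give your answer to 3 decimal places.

Prior: Beta(8, 5).
Data: 21 successes in 50 trials. The binomial likelihood contributes p^21(1−p)^29, so the posterior is Beta(8+21, 5+29) = Beta(29, 34).
For Beta(a, b) with a, b > 1 the mode is (a−1)/(a+b−2) = 28/61 ≈ 0.459.

p̂_MAP = 0.459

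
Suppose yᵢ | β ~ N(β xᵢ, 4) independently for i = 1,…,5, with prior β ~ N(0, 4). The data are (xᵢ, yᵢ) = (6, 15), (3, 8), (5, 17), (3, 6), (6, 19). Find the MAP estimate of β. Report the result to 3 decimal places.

log p(β | y) = −Σ(yᵢ − βxᵢ)²/(2·4) − β²/(2·4) + const.
Setting the derivative to zero: Σxᵢ(yᵢ − βxᵢ)/4 − β/4 = 0, so β = Σxᵢyᵢ / (Σxᵢ² + σ²/τ²).
Σxᵢyᵢ = 6·15 + 3·8 + 5·17 + 3·6 + 6·19 = 331; Σxᵢ² = 115; σ²/τ² = 1.
β̂_MAP = 331 / (115 + 1) = 331/116 ≈ 2.853.

β̂_MAP = 2.853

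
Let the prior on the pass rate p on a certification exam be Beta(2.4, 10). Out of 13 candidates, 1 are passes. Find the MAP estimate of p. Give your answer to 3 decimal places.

Prior: Beta(2.4, 10).
Data: 1 success in 13 trials. The binomial likelihood contributes p(1−p)^12, so the posterior is Beta(2.4+1, 10+12) = Beta(3.4, 22).
For Beta(a, b) with a, b > 1 the mode is (a−1)/(a+b−2) = 2.4/23.4 ≈ 0.103.

p̂_MAP = 0.103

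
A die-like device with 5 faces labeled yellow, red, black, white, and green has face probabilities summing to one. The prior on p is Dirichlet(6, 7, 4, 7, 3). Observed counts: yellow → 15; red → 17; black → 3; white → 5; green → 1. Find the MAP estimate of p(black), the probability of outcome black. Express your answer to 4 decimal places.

MAP estimate of p(black) = 0.0952

The posterior is Dirichlet(αᵢ + nᵢ) = Dirichlet(21, 24, 7, 12, 4).
For a Dirichlet(a₁,…,a_K) with all aᵢ > 1, the mode has j-th component (aⱼ − 1)/(Σaᵢ − K).
Here Σaᵢ = 68 and K = 5, so p(black) = (7 − 1)/(68 − 5) = 6/63 ≈ 0.0952.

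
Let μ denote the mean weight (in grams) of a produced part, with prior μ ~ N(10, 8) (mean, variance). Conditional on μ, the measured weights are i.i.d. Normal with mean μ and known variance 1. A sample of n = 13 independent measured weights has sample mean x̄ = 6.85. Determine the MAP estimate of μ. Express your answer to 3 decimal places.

n = 13, x̄ = 6.85.
For a Normal prior and Normal likelihood with known variance, the posterior is Normal; its mode equals its mean, the precision-weighted average.
Prior precision 1/σ₀² = 1/8 = 0.125; data precision n/σ² = 13/1 = 13.
μ̂ = (0.125·10 + 13·6.85) / (0.125 + 13) = 90.3/13.125 = 6.880.

μ̂_MAP = 6.880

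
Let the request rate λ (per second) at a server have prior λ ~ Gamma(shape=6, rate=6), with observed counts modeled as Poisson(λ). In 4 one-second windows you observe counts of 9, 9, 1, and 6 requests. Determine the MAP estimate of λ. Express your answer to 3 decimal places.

λ̂_MAP = 3.000

Σxᵢ = 9+9+1+6 = 25, with n = 4.
Posterior ∝ λ^5e^(−6λ) · λ^25e^(−4λ) = λ^30e^(−10λ), i.e. Gamma(shape=31, rate=10).
The mode of a Gamma(a, b) with a ≥ 1 (shape–rate) is (a−1)/b = 30/10 ≈ 3.000.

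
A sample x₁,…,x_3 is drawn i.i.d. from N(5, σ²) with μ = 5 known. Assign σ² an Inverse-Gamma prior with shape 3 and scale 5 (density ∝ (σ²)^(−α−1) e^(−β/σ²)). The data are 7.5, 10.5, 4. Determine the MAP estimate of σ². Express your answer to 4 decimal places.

Sum of squared deviations about the known mean: SS = (7.5−5)² + (10.5−5)² + (4−5)² = 37.5.
The Normal likelihood contributes (σ²)^(−n/2) exp(−SS/(2σ²)), so the posterior is Inverse-Gamma(α + n/2, β + SS/2) = Inverse-Gamma(4.5, 23.75).
The mode of Inverse-Gamma(a, b) is b/(a+1) = 23.75/5.5 ≈ 4.3182.

σ̂²_MAP = 4.3182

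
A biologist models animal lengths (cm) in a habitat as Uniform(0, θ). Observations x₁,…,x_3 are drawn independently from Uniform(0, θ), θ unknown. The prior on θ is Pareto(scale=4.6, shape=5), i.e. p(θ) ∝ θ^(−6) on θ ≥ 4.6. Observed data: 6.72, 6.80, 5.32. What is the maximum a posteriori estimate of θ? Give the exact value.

The Uniform(0, θ) likelihood is θ^(−n) for θ ≥ max(xᵢ), zero otherwise. Here max(xᵢ) = 6.80.
Posterior ∝ θ^(−6) · θ^(−3) = θ^(−9) on θ ≥ max(4.6, 6.80) = 6.80.
This density is strictly decreasing in θ, so the posterior mode lies at the lower boundary of the support.

θ̂_MAP = 6.80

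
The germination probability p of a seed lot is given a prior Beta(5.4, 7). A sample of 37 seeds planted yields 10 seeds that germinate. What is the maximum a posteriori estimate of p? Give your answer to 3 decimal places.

p̂_MAP = 0.304

Prior: Beta(5.4, 7).
Data: 10 successes in 37 trials. The binomial likelihood contributes p^10(1−p)^27, so the posterior is Beta(5.4+10, 7+27) = Beta(15.4, 34).
For Beta(a, b) with a, b > 1 the mode is (a−1)/(a+b−2) = 14.4/47.4 ≈ 0.304.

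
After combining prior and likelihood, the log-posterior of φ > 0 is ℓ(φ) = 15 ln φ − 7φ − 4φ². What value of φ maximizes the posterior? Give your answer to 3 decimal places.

ℓ'(φ) = 15/φ − 7 − 8φ. Setting this to zero and multiplying by φ: 8φ² + 7φ − 15 = 0.
φ = (−7 + √(7² + 4·8·15)) / (2·8) = (−7 + √529) / 16 = (−7 + 23)/16 = 1.
ℓ''(φ) = −15/φ² − 8 < 0, confirming a maximum.

φ̂_MAP = 1.000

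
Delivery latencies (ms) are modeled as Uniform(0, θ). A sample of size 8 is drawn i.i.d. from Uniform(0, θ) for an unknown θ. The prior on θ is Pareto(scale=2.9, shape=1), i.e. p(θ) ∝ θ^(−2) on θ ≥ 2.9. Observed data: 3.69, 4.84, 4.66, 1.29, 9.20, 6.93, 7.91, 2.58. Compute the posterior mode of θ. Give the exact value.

θ̂_MAP = 9.20

The Uniform(0, θ) likelihood is θ^(−n) for θ ≥ max(xᵢ), zero otherwise. Here max(xᵢ) = 9.20.
Posterior ∝ θ^(−2) · θ^(−8) = θ^(−10) on θ ≥ max(2.9, 9.20) = 9.20.
This density is strictly decreasing in θ, so the posterior mode lies at the lower boundary of the support.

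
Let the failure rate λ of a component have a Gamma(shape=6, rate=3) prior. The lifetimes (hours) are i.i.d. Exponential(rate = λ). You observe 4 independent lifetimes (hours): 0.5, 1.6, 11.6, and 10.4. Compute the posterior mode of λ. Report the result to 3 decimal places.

λ̂_MAP = 0.332

The Exponential(rate=λ) likelihood is ∝ λ^n e^(−λΣtᵢ). Here n = 4 and Σtᵢ = 0.5 + 1.6 + 11.6 + 10.4 = 24.1.
Posterior ∝ λ^5e^(−3λ) · λ^4e^(−24.1λ) = λ^9e^(−27.1λ), i.e. Gamma(10, 27.1).
Mode = (a−1)/b = 9/27.1 ≈ 0.332.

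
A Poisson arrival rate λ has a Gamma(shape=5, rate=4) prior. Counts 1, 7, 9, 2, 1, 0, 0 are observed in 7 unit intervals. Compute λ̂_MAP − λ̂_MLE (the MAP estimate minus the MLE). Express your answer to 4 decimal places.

MAP − MLE = -0.6753

Σxᵢ = 20. Posterior is Gamma(25, 11); MAP = (25−1)/11 = 24/11 ≈ 2.18182.
MLE = x̄ = 20/7 ≈ 2.85714.
Difference = 24/11 − 20/7 = -52/77 ≈ -0.6753.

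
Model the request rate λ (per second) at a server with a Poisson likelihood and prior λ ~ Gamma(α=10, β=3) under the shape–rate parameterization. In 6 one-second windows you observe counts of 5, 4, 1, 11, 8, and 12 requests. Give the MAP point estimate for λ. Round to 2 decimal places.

Σxᵢ = 5+4+1+11+8+12 = 41, with n = 6.
Posterior ∝ λ^9e^(−3λ) · λ^41e^(−6λ) = λ^50e^(−9λ), i.e. Gamma(shape=51, rate=9).
The mode of a Gamma(a, b) with a ≥ 1 (shape–rate) is (a−1)/b = 50/9 ≈ 5.56.

λ̂_MAP = 5.56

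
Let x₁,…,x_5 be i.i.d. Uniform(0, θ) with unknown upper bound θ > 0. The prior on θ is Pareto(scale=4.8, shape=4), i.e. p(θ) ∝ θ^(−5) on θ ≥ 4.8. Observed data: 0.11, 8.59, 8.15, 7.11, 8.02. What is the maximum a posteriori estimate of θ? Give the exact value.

The Uniform(0, θ) likelihood is θ^(−n) for θ ≥ max(xᵢ), zero otherwise. Here max(xᵢ) = 8.59.
Posterior ∝ θ^(−5) · θ^(−5) = θ^(−10) on θ ≥ max(4.8, 8.59) = 8.59.
This density is strictly decreasing in θ, so the posterior mode lies at the lower boundary of the support.

θ̂_MAP = 8.59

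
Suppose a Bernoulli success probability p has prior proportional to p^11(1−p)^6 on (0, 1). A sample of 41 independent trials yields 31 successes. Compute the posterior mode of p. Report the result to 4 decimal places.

p̂_MAP = 0.7241

The prior density ∝ p^11(1−p)^6 is the kernel of Beta(12, 7).
Data: 31 successes in 41 trials. The binomial likelihood contributes p^31(1−p)^10, so the posterior is Beta(12+31, 7+10) = Beta(43, 17).
For Beta(a, b) with a, b > 1 the mode is (a−1)/(a+b−2) = 42/58 ≈ 0.7241.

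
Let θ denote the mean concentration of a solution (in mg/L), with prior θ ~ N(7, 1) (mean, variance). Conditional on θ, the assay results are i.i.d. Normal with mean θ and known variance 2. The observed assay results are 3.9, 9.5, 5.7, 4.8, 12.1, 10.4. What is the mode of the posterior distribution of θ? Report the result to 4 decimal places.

θ̂_MAP = 7.5500

n = 6; x̄ = (3.9 + 9.5 + 5.7 + 4.8 + 12.1 + 10.4)/6 = 46.4/6 = 116/15 ≈ 7.7333.
For a Normal prior and Normal likelihood with known variance, the posterior is Normal; its mode equals its mean, the precision-weighted average.
Prior precision 1/σ₀² = 1/1 = 1; data precision n/σ² = 6/2 = 3.
θ̂ = (1·7 + 3·(116/15)) / (1 + 3) = 30.2/4 = 7.5500.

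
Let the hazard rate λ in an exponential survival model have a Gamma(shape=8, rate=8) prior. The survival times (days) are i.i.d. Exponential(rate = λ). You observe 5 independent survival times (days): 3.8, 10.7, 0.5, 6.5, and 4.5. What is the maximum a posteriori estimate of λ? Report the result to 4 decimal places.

λ̂_MAP = 0.3529

The Exponential(rate=λ) likelihood is ∝ λ^n e^(−λΣtᵢ). Here n = 5 and Σtᵢ = 3.8 + 10.7 + 0.5 + 6.5 + 4.5 = 26.
Posterior ∝ λ^7e^(−8λ) · λ^5e^(−26λ) = λ^12e^(−34λ), i.e. Gamma(13, 34).
Mode = (a−1)/b = 12/34 ≈ 0.3529.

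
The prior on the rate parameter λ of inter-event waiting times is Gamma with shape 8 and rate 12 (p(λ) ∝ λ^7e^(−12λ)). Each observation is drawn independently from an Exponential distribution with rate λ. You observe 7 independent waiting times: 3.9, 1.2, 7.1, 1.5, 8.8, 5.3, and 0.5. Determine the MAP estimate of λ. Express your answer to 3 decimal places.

λ̂_MAP = 0.347

The Exponential(rate=λ) likelihood is ∝ λ^n e^(−λΣtᵢ). Here n = 7 and Σtᵢ = 3.9 + 1.2 + 7.1 + 1.5 + 8.8 + 5.3 + 0.5 = 28.3.
Posterior ∝ λ^7e^(−12λ) · λ^7e^(−28.3λ) = λ^14e^(−40.3λ), i.e. Gamma(15, 40.3).
Mode = (a−1)/b = 14/40.3 ≈ 0.347.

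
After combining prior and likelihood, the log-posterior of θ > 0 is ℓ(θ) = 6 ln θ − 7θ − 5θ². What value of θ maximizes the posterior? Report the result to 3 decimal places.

ℓ'(θ) = 6/θ − 7 − 10θ. Setting this to zero and multiplying by θ: 10θ² + 7θ − 6 = 0.
θ = (−7 + √(7² + 4·10·6)) / (2·10) = (−7 + √289) / 20 = (−7 + 17)/20 = 1/2.
ℓ''(θ) = −6/θ² − 10 < 0, confirming a maximum.

θ̂_MAP = 0.500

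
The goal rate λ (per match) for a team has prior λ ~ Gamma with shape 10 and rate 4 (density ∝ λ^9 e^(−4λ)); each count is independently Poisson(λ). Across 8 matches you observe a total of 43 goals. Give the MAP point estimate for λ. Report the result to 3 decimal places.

Σxᵢ = 43, n = 8.
Posterior ∝ λ^9e^(−4λ) · λ^43e^(−8λ) = λ^52e^(−12λ), i.e. Gamma(shape=53, rate=12).
The mode of a Gamma(a, b) with a ≥ 1 (shape–rate) is (a−1)/b = 52/12 ≈ 4.333.

λ̂_MAP = 4.333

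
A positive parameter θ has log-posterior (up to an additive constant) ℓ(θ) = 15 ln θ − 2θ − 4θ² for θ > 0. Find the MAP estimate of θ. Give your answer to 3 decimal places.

θ̂_MAP = 1.250

ℓ'(θ) = 15/θ − 2 − 8θ. Setting this to zero and multiplying by θ: 8θ² + 2θ − 15 = 0.
θ = (−2 + √(2² + 4·8·15)) / (2·8) = (−2 + √484) / 16 = (−2 + 22)/16 = 5/4.
ℓ''(θ) = −15/θ² − 8 < 0, confirming a maximum.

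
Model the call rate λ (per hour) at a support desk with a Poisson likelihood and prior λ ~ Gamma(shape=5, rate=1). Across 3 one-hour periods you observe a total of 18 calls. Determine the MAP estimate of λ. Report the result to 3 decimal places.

Σxᵢ = 18, n = 3.
Posterior ∝ λ^4e^(−1λ) · λ^18e^(−3λ) = λ^22e^(−4λ), i.e. Gamma(shape=23, rate=4).
The mode of a Gamma(a, b) with a ≥ 1 (shape–rate) is (a−1)/b = 22/4 ≈ 5.500.

λ̂_MAP = 5.500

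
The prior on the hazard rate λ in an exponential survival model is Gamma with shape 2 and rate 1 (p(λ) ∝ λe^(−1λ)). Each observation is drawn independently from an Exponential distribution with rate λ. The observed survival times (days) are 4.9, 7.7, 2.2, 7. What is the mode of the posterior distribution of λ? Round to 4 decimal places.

λ̂_MAP = 0.2193

The Exponential(rate=λ) likelihood is ∝ λ^n e^(−λΣtᵢ). Here n = 4 and Σtᵢ = 4.9 + 7.7 + 2.2 + 7 = 21.8.
Posterior ∝ λe^(−1λ) · λ^4e^(−21.8λ) = λ^5e^(−22.8λ), i.e. Gamma(6, 22.8).
Mode = (a−1)/b = 5/22.8 ≈ 0.2193.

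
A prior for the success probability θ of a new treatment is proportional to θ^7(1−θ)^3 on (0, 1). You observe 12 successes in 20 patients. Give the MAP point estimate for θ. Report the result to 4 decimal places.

θ̂_MAP = 0.6333

The prior density ∝ θ^7(1−θ)^3 is the kernel of Beta(8, 4).
Data: 12 successes in 20 trials. The binomial likelihood contributes θ^12(1−θ)^8, so the posterior is Beta(8+12, 4+8) = Beta(20, 12).
For Beta(a, b) with a, b > 1 the mode is (a−1)/(a+b−2) = 19/30 ≈ 0.6333.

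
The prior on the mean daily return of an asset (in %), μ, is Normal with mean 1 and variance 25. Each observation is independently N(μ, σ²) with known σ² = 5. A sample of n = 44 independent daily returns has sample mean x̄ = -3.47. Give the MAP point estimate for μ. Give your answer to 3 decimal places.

n = 44, x̄ = -3.47.
For a Normal prior and Normal likelihood with known variance, the posterior is Normal; its mode equals its mean, the precision-weighted average.
Prior precision 1/σ₀² = 1/25 = 0.04; data precision n/σ² = 44/5 = 8.8.
μ̂ = (0.04·1 + 8.8·(-3.47)) / (0.04 + 8.8) = (-30.496)/8.84 = -3812/1105 ≈ -3.450.

μ̂_MAP = -3.450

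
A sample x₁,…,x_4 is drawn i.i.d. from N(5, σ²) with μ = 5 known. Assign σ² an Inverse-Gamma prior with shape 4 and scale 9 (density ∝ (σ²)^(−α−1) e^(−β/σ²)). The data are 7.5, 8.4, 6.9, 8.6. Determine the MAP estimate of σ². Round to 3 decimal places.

Sum of squared deviations about the known mean: SS = (7.5−5)² + (8.4−5)² + (6.9−5)² + (8.6−5)² = 34.38.
The Normal likelihood contributes (σ²)^(−n/2) exp(−SS/(2σ²)), so the posterior is Inverse-Gamma(α + n/2, β + SS/2) = Inverse-Gamma(6, 26.19).
The mode of Inverse-Gamma(a, b) is b/(a+1) = 26.19/7 ≈ 3.741.

σ̂²_MAP = 3.741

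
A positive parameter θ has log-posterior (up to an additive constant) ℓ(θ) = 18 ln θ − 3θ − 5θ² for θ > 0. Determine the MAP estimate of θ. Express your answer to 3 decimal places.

θ̂_MAP = 1.200

ℓ'(θ) = 18/θ − 3 − 10θ. Setting this to zero and multiplying by θ: 10θ² + 3θ − 18 = 0.
θ = (−3 + √(3² + 4·10·18)) / (2·10) = (−3 + √729) / 20 = (−3 + 27)/20 = 6/5.
ℓ''(θ) = −18/θ² − 10 < 0, confirming a maximum.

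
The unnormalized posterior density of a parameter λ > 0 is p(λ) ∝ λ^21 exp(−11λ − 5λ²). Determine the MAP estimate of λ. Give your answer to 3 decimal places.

λ̂_MAP = 1.000

ℓ'(λ) = 21/λ − 11 − 10λ. Setting this to zero and multiplying by λ: 10λ² + 11λ − 21 = 0.
λ = (−11 + √(11² + 4·10·21)) / (2·10) = (−11 + √961) / 20 = (−11 + 31)/20 = 1.
ℓ''(λ) = −21/λ² − 10 < 0, confirming a maximum.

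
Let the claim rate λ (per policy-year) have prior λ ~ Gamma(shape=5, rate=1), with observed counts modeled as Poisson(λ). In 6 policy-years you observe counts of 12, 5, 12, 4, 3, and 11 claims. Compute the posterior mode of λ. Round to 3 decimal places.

λ̂_MAP = 7.286

Σxᵢ = 12+5+12+4+3+11 = 47, with n = 6.
Posterior ∝ λ^4e^(−1λ) · λ^47e^(−6λ) = λ^51e^(−7λ), i.e. Gamma(shape=52, rate=7).
The mode of a Gamma(a, b) with a ≥ 1 (shape–rate) is (a−1)/b = 51/7 ≈ 7.286.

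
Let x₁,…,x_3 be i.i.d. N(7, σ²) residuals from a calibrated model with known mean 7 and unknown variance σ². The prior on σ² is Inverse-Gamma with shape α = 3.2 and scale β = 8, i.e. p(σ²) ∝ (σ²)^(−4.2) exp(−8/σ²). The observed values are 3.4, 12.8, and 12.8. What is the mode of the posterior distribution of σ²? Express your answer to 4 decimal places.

σ̂²_MAP = 8.4421

Sum of squared deviations about the known mean: SS = (3.4−7)² + (12.8−7)² + (12.8−7)² = 80.24.
The Normal likelihood contributes (σ²)^(−n/2) exp(−SS/(2σ²)), so the posterior is Inverse-Gamma(α + n/2, β + SS/2) = Inverse-Gamma(4.7, 48.12).
The mode of Inverse-Gamma(a, b) is b/(a+1) = 48.12/5.7 ≈ 8.4421.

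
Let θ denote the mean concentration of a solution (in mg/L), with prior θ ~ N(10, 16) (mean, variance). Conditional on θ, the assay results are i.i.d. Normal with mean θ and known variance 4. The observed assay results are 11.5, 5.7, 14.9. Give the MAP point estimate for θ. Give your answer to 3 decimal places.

n = 3; x̄ = (11.5 + 5.7 + 14.9)/3 = 32.1/3 = 10.7.
For a Normal prior and Normal likelihood with known variance, the posterior is Normal; its mode equals its mean, the precision-weighted average.
Prior precision 1/σ₀² = 1/16 = 0.0625; data precision n/σ² = 3/4 = 0.75.
θ̂ = (0.0625·10 + 0.75·10.7) / (0.0625 + 0.75) = 8.65/0.8125 = 692/65 ≈ 10.646.

θ̂_MAP = 10.646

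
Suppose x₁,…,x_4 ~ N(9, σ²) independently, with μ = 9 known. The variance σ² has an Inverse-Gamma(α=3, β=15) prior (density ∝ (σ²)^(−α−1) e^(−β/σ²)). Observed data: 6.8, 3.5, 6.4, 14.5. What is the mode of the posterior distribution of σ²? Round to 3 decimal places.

Sum of squared deviations about the known mean: SS = (6.8−9)² + (3.5−9)² + (6.4−9)² + (14.5−9)² = 72.1.
The Normal likelihood contributes (σ²)^(−n/2) exp(−SS/(2σ²)), so the posterior is Inverse-Gamma(α + n/2, β + SS/2) = Inverse-Gamma(5, 51.05).
The mode of Inverse-Gamma(a, b) is b/(a+1) = 51.05/6 ≈ 8.508.

σ̂²_MAP = 8.508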